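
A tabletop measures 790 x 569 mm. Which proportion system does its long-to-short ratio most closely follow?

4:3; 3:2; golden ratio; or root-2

790/569 ≈ 1.388. Nearest candidates are root-2 (1.414, off by 0.026) and 4:3 (1.333, off by 0.055).

root-2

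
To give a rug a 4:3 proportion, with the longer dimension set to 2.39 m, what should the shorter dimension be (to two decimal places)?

4:3 ≈ 1.33333.
Shorter side = 2.39 ÷ 1.33333 ≈ 1.7925 → 1.79 m.

1.79 m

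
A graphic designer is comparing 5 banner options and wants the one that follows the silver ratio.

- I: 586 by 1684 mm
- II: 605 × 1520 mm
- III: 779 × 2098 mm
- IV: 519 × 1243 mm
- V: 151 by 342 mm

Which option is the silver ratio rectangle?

Target silver ratio ≈ 2.414.
I: 2.874 (Δ0.460)  II: 2.512 (Δ0.098)  III: 2.693 (Δ0.279)  IV: 2.395 (Δ0.019)  V: 2.265 (Δ0.149)

IV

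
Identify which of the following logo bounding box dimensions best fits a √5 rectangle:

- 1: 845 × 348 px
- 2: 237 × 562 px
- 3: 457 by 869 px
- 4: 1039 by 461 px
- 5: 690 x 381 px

4

Target root-5 ≈ 2.236.
1: 2.428 (Δ0.192)  2: 2.371 (Δ0.135)  3: 1.902 (Δ0.334)  4: 2.254 (Δ0.018)  5: 1.811 (Δ0.425)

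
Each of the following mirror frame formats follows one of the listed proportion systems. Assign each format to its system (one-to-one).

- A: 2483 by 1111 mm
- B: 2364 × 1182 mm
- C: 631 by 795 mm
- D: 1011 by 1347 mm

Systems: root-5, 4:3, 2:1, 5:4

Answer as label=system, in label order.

A=root-5, B=2:1, C=5:4, D=4:3

A = 2483/1111 ≈ 2.235 → root-5 (2.236)
B = 2364/1182 ≈ 2.000 → 2:1 (2.000)
C = 795/631 ≈ 1.260 → 5:4 (1.250)
D = 1347/1011 ≈ 1.332 → 4:3 (1.333)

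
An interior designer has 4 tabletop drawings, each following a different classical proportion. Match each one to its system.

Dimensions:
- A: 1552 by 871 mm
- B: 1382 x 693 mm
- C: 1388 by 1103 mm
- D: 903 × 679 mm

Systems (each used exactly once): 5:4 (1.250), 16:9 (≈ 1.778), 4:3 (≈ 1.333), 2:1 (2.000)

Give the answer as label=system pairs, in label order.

Ratios: A ≈ 1.782; B ≈ 1.994; C ≈ 1.258; D ≈ 1.330.
Targets: 5:4 ≈ 1.250; 16:9 ≈ 1.778; 4:3 ≈ 1.333; 2:1 ≈ 2.000.

A=16:9, B=2:1, C=5:4, D=4:3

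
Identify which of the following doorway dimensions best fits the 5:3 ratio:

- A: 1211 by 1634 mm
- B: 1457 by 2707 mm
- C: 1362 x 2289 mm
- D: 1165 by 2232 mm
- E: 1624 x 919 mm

C

Target 5:3 ≈ 1.667.
A: 1.349 (Δ0.318)  B: 1.858 (Δ0.191)  C: 1.681 (Δ0.014)  D: 1.916 (Δ0.249)  E: 1.767 (Δ0.100)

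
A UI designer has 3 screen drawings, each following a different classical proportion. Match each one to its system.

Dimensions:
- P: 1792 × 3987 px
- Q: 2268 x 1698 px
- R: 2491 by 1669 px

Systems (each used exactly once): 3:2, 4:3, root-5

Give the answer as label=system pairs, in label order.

P=root-5, Q=4:3, R=3:2

P = 3987/1792 ≈ 2.225 → root-5 (2.236)
Q = 2268/1698 ≈ 1.336 → 4:3 (1.333)
R = 2491/1669 ≈ 1.493 → 3:2 (1.500)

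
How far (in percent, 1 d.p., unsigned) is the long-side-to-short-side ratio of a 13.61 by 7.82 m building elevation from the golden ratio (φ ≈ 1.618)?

Ratio = 13.61 / 7.82 ≈ 1.7404.
Ideal golden ratio ≈ 1.6180. |1.7404 − 1.6180| / 1.6180 ≈ 7.56% → 7.6%.

7.6%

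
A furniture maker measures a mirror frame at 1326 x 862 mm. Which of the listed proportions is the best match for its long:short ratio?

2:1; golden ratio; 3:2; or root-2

Ratio = 1326 / 862 ≈ 1.538.
Distances: 2:1 2.000 (Δ 0.462); golden ratio 1.618 (Δ 0.080); 3:2 1.500 (Δ 0.038); root-2 1.414 (Δ 0.124).

3:2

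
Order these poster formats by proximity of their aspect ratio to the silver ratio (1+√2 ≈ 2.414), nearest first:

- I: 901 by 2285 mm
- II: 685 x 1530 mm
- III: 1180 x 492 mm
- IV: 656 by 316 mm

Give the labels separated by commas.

III, I, II, IV

Ratios: I = 2285 / 901 ≈ 2.536; II = 1530 / 685 ≈ 2.234; III = 1180 / 492 ≈ 2.398; IV = 656 / 316 ≈ 2.076.
|Δ from 2.414|: I 0.122; II 0.180; III 0.016; IV 0.338.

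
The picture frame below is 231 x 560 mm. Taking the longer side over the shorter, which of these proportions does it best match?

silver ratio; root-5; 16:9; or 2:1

silver ratio

560/231 ≈ 2.424. Nearest candidates are silver ratio (2.414, off by 0.010) and root-5 (2.236, off by 0.188).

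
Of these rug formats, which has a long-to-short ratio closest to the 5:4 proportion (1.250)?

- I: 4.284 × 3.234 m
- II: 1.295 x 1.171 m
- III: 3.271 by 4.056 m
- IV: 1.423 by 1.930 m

Ratios (long/short): I ≈ 1.325; II ≈ 1.106; III ≈ 1.240; IV ≈ 1.356.
5:4 ≈ 1.250; option III is nearest (Δ 0.010).

III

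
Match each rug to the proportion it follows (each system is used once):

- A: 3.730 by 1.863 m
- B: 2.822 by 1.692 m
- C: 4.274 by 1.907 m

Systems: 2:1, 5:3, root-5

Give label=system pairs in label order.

A=2:1, B=5:3, C=root-5

Ratios: A ≈ 2.002; B ≈ 1.668; C ≈ 2.241.
Targets: 2:1 ≈ 2.000; 5:3 ≈ 1.667; root-5 ≈ 2.236.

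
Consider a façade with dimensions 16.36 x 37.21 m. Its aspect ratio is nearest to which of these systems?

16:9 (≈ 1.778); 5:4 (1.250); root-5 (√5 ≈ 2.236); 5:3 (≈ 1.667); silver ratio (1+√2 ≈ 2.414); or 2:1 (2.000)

37.21/16.36 ≈ 2.274. Nearest candidates are root-5 (2.236, off by 0.038) and silver ratio (2.414, off by 0.140).

root-5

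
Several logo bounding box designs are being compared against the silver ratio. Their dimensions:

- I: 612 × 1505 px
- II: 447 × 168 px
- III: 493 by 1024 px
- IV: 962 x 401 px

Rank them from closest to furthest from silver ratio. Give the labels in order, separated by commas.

I: 1505/612 ≈ 2.459 → |2.459 − 2.414| = 0.045
II: 447/168 ≈ 2.661 → |2.661 − 2.414| = 0.247
III: 1024/493 ≈ 2.077 → |2.077 − 2.414| = 0.337
IV: 962/401 ≈ 2.399 → |2.399 − 2.414| = 0.015

IV, I, II, III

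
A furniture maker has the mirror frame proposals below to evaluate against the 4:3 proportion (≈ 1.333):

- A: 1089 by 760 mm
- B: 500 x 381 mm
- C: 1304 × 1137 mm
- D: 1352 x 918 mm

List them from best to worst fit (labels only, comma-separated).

B, A, D, C

Ratios: A = 1089 / 760 ≈ 1.433; B = 500 / 381 ≈ 1.312; C = 1304 / 1137 ≈ 1.147; D = 1352 / 918 ≈ 1.473.
|Δ from 1.333|: A 0.100; B 0.021; C 0.186; D 0.140.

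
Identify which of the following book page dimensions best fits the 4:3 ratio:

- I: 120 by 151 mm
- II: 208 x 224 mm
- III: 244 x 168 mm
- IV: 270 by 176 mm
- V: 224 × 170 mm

V

Ratios (long/short): I ≈ 1.258; II ≈ 1.077; III ≈ 1.452; IV ≈ 1.534; V ≈ 1.318.
4:3 ≈ 1.333; option V is nearest (Δ 0.015).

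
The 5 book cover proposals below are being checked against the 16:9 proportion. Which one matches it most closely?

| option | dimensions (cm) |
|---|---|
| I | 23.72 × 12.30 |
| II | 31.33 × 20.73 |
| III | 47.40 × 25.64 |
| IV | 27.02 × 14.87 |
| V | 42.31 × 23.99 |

Ratios (long/short): I ≈ 1.928; II ≈ 1.511; III ≈ 1.849; IV ≈ 1.817; V ≈ 1.764.
16:9 ≈ 1.778; option V is nearest (Δ 0.014).

V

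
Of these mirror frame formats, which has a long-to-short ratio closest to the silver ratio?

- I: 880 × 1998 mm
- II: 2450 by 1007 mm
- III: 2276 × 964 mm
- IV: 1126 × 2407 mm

Target silver ratio ≈ 2.414.
I: 2.270 (Δ0.144)  II: 2.433 (Δ0.019)  III: 2.361 (Δ0.053)  IV: 2.138 (Δ0.276)

II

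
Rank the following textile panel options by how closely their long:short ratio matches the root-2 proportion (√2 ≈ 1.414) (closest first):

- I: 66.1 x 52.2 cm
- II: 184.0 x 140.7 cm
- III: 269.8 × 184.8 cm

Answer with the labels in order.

III, II, I

I: 66.1/52.2 ≈ 1.266 → |1.266 − 1.414| = 0.148
II: 184.0/140.7 ≈ 1.308 → |1.308 − 1.414| = 0.106
III: 269.8/184.8 ≈ 1.460 → |1.460 − 1.414| = 0.046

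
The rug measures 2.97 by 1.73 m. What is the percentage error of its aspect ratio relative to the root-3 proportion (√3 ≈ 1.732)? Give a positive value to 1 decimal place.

0.9%

Ratio = 2.97 / 1.73 ≈ 1.7168.
Ideal root-3 ≈ 1.7321. |1.7168 − 1.7321| / 1.7321 ≈ 0.88% → 0.9%.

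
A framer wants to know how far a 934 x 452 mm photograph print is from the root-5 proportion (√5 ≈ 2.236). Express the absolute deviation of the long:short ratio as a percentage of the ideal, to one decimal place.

Ratio = 934 / 452 ≈ 2.0664.
Ideal root-5 ≈ 2.2361. |2.0664 − 2.2361| / 2.2361 ≈ 7.59% → 7.6%.

7.6%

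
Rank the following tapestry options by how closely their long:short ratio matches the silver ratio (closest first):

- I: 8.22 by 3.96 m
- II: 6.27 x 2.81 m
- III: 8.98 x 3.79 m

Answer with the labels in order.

III, II, I

I: 8.22/3.96 ≈ 2.076 → |2.076 − 2.414| = 0.338
II: 6.27/2.81 ≈ 2.231 → |2.231 − 2.414| = 0.183
III: 8.98/3.79 ≈ 2.369 → |2.369 − 2.414| = 0.045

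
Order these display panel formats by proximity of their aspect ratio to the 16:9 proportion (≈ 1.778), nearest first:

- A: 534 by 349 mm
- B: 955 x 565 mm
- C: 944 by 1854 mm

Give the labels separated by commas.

B, C, A

Ratios: A = 534 / 349 ≈ 1.530; B = 955 / 565 ≈ 1.690; C = 1854 / 944 ≈ 1.964.
|Δ from 1.778|: A 0.248; B 0.088; C 0.186.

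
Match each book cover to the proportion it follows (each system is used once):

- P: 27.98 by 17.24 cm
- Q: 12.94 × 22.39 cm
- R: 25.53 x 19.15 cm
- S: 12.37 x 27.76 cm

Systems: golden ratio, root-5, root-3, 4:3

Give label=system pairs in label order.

P=golden ratio, Q=root-3, R=4:3, S=root-5

Ratios: P ≈ 1.623; Q ≈ 1.730; R ≈ 1.333; S ≈ 2.244.
Targets: golden ratio ≈ 1.618; root-5 ≈ 2.236; root-3 ≈ 1.732; 4:3 ≈ 1.333.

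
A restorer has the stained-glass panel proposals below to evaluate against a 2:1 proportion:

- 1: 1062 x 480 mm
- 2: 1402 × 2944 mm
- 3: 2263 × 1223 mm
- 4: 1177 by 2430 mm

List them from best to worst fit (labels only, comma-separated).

4, 2, 3, 1

1: 1062/480 ≈ 2.212 → |2.212 − 2.000| = 0.212
2: 2944/1402 ≈ 2.100 → |2.100 − 2.000| = 0.100
3: 2263/1223 ≈ 1.850 → |1.850 − 2.000| = 0.150
4: 2430/1177 ≈ 2.065 → |2.065 − 2.000| = 0.065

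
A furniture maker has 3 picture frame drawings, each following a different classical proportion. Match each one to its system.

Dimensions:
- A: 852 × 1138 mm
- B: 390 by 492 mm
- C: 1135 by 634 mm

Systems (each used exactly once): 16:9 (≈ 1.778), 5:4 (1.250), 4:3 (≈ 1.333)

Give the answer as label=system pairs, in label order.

A=4:3, B=5:4, C=16:9

A = 1138/852 ≈ 1.336 → 4:3 (1.333)
B = 492/390 ≈ 1.262 → 5:4 (1.250)
C = 1135/634 ≈ 1.790 → 16:9 (1.778)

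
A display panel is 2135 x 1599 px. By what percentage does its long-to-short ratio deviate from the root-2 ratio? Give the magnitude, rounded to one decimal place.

Ratio = 2135 / 1599 ≈ 1.3352.
Ideal root-2 ≈ 1.4142. |1.3352 − 1.4142| / 1.4142 ≈ 5.59% → 5.6%.

5.6%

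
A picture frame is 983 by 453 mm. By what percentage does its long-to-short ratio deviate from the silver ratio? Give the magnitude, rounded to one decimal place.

10.1%

Ratio = 983 / 453 ≈ 2.1700.
Ideal silver ratio ≈ 2.4142. |2.1700 − 2.4142| / 2.4142 ≈ 10.12% → 10.1%.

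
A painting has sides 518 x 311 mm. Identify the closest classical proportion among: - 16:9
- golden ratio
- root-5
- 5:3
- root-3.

Ratio = 518 / 311 ≈ 1.666.
Distances: 16:9 1.778 (Δ 0.112); golden ratio 1.618 (Δ 0.048); root-5 2.236 (Δ 0.570); 5:3 1.667 (Δ 0.001); root-3 1.732 (Δ 0.066).

5:3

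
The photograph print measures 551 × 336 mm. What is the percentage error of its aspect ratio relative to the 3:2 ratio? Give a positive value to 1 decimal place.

Ratio = 551 / 336 ≈ 1.6399.
Ideal 3:2 = 1.5000. |1.6399 − 1.5000| / 1.5000 ≈ 9.33% → 9.3%.

9.3%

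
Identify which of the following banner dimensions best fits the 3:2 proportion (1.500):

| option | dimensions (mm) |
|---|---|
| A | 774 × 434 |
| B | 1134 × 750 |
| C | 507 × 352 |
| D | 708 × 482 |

Ratios (long/short): A ≈ 1.783; B ≈ 1.512; C ≈ 1.440; D ≈ 1.469.
3:2 ≈ 1.500; option B is nearest (Δ 0.012).

B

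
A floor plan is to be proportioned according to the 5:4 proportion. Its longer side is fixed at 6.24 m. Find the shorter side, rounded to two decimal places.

5:4 = 1.25000.
Shorter side = 6.24 ÷ 1.25000 ≈ 4.9920 → 4.99 m.

4.99 m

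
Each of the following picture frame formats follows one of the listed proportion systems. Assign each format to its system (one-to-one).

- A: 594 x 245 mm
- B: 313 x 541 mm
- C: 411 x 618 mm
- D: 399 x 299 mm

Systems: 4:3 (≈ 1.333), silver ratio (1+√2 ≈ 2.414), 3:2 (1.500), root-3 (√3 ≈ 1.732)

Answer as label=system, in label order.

Ratios: A ≈ 2.424; B ≈ 1.728; C ≈ 1.504; D ≈ 1.334.
Targets: 4:3 ≈ 1.333; silver ratio ≈ 2.414; 3:2 ≈ 1.500; root-3 ≈ 1.732.

A=silver ratio, B=root-3, C=3:2, D=4:3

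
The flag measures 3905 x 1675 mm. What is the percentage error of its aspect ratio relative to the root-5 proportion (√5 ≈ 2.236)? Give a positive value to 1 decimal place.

Ratio = 3905 / 1675 ≈ 2.3313.
Ideal root-5 ≈ 2.2361. |2.3313 − 2.2361| / 2.2361 ≈ 4.26% → 4.3%.

4.3%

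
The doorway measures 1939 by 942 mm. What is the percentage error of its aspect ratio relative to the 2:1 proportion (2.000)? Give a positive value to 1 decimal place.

2.9%

Ratio = 1939 / 942 ≈ 2.0584.
Ideal 2:1 = 2.0000. |2.0584 − 2.0000| / 2.0000 ≈ 2.92% → 2.9%.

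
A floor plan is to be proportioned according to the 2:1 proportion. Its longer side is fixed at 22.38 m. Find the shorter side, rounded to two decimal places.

2:1 = 2.00000.
Shorter side = 22.38 ÷ 2.00000 ≈ 11.1900 → 11.19 m.

11.19 m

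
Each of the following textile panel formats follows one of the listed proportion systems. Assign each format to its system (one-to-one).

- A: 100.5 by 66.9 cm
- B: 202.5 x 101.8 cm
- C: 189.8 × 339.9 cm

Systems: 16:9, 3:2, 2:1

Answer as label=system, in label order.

A=3:2, B=2:1, C=16:9

A = 100.5/66.9 ≈ 1.502 → 3:2 (1.500)
B = 202.5/101.8 ≈ 1.989 → 2:1 (2.000)
C = 339.9/189.8 ≈ 1.791 → 16:9 (1.778)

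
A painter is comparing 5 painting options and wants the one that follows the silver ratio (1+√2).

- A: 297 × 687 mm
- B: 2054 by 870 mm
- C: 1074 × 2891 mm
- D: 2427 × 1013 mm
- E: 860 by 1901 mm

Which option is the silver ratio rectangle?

Ratios (long/short): A ≈ 2.313; B ≈ 2.361; C ≈ 2.692; D ≈ 2.396; E ≈ 2.210.
silver ratio ≈ 2.414; option D is nearest (Δ 0.018).

D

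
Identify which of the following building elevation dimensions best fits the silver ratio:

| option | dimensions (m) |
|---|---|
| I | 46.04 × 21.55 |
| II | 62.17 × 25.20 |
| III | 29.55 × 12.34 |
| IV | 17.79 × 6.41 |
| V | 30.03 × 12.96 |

Ratios (long/short): I ≈ 2.136; II ≈ 2.467; III ≈ 2.395; IV ≈ 2.775; V ≈ 2.317.
silver ratio ≈ 2.414; option III is nearest (Δ 0.019).

III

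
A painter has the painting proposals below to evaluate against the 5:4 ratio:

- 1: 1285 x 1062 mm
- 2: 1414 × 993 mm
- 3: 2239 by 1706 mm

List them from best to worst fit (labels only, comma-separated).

1, 3, 2

Ratios: 1 = 1285 / 1062 ≈ 1.210; 2 = 1414 / 993 ≈ 1.424; 3 = 2239 / 1706 ≈ 1.312.
|Δ from 1.250|: 1 0.040; 2 0.174; 3 0.062.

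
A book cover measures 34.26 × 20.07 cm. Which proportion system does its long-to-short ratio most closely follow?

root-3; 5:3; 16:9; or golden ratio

Ratio = 34.26 / 20.07 ≈ 1.707.
Distances: root-3 1.732 (Δ 0.025); 5:3 1.667 (Δ 0.040); 16:9 1.778 (Δ 0.071); golden ratio 1.618 (Δ 0.089).

root-3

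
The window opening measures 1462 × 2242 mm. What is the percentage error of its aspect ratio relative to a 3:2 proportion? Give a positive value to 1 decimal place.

Ratio = 2242 / 1462 ≈ 1.5335.
Ideal 3:2 = 1.5000. |1.5335 − 1.5000| / 1.5000 ≈ 2.23% → 2.2%.

2.2%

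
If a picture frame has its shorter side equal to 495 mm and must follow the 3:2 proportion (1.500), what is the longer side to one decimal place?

742.5 mm

3:2 = 1.50000.
Longer side = 495 × 1.50000 ≈ 742.500 → 742.5 mm.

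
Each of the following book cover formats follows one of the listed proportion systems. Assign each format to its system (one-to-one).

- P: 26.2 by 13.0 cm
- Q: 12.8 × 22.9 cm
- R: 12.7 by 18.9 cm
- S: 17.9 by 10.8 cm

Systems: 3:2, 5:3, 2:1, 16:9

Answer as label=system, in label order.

Ratios: P ≈ 2.015; Q ≈ 1.789; R ≈ 1.488; S ≈ 1.657.
Targets: 3:2 ≈ 1.500; 5:3 ≈ 1.667; 2:1 ≈ 2.000; 16:9 ≈ 1.778.

P=2:1, Q=16:9, R=3:2, S=5:3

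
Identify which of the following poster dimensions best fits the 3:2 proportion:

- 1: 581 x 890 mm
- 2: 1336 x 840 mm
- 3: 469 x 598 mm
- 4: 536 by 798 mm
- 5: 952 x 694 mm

4

Ratios (long/short): 1 ≈ 1.532; 2 ≈ 1.590; 3 ≈ 1.275; 4 ≈ 1.489; 5 ≈ 1.372.
3:2 ≈ 1.500; option 4 is nearest (Δ 0.011).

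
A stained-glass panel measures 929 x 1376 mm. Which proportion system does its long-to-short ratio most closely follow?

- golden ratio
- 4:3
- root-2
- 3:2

3:2

1376/929 ≈ 1.481. Nearest candidates are 3:2 (1.500, off by 0.019) and root-2 (1.414, off by 0.067).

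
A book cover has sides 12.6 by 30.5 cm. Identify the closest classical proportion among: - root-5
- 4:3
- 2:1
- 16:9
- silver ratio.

silver ratio

30.5/12.6 ≈ 2.421. Nearest candidates are silver ratio (2.414, off by 0.007) and root-5 (2.236, off by 0.185).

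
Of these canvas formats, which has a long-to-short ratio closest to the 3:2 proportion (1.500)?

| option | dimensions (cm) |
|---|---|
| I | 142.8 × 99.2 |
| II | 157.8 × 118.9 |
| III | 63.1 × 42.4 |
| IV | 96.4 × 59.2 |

Target 3:2 ≈ 1.500.
I: 1.440 (Δ0.060)  II: 1.327 (Δ0.173)  III: 1.488 (Δ0.012)  IV: 1.628 (Δ0.128)

III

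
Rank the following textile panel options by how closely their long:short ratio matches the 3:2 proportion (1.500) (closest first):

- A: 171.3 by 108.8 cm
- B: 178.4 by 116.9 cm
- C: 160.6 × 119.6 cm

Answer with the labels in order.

A: 171.3/108.8 ≈ 1.574 → |1.574 − 1.500| = 0.074
B: 178.4/116.9 ≈ 1.526 → |1.526 − 1.500| = 0.026
C: 160.6/119.6 ≈ 1.343 → |1.343 − 1.500| = 0.157

B, A, C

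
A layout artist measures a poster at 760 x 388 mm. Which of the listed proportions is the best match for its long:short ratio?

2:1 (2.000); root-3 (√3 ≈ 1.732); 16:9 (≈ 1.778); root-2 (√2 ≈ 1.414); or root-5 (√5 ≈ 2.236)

2:1

Ratio = 760 / 388 ≈ 1.959.
Distances: 2:1 2.000 (Δ 0.041); root-3 1.732 (Δ 0.227); 16:9 1.778 (Δ 0.181); root-2 1.414 (Δ 0.545); root-5 2.236 (Δ 0.277).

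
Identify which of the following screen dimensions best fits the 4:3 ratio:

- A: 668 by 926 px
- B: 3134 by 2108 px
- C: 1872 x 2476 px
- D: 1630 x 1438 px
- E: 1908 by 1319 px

Target 4:3 ≈ 1.333.
A: 1.386 (Δ0.053)  B: 1.487 (Δ0.154)  C: 1.323 (Δ0.010)  D: 1.134 (Δ0.199)  E: 1.447 (Δ0.114)

C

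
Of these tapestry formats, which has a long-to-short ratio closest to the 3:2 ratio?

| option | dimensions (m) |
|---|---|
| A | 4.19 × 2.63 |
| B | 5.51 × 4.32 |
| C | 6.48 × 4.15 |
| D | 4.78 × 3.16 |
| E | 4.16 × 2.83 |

Target 3:2 ≈ 1.500.
A: 1.593 (Δ0.093)  B: 1.275 (Δ0.225)  C: 1.561 (Δ0.061)  D: 1.513 (Δ0.013)  E: 1.470 (Δ0.030)

D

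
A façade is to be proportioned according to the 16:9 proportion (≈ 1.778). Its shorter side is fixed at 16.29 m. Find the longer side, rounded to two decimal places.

16:9 ≈ 1.77778.
Longer side = 16.29 × 1.77778 ≈ 28.9600 → 28.96 m.

28.96 m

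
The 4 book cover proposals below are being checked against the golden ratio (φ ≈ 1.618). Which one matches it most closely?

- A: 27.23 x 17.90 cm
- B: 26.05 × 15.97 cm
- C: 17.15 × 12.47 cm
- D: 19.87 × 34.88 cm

Ratios (long/short): A ≈ 1.521; B ≈ 1.631; C ≈ 1.375; D ≈ 1.755.
golden ratio ≈ 1.618; option B is nearest (Δ 0.013).

B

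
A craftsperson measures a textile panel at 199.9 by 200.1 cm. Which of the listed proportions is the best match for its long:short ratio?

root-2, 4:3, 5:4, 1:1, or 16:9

1:1

200.1/199.9 ≈ 1.001. Nearest candidates are 1:1 (1.000, off by 0.001) and 5:4 (1.250, off by 0.249).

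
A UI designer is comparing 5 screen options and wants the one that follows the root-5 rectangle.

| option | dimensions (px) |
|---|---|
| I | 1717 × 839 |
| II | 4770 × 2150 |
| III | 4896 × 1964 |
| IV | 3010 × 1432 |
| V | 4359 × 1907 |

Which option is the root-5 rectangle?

Ratios (long/short): I ≈ 2.046; II ≈ 2.219; III ≈ 2.493; IV ≈ 2.102; V ≈ 2.286.
root-5 ≈ 2.236; option II is nearest (Δ 0.017).

II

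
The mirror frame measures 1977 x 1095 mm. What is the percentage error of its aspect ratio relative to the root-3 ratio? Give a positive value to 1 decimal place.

4.2%

Ratio = 1977 / 1095 ≈ 1.8055.
Ideal root-3 ≈ 1.7321. |1.8055 − 1.7321| / 1.7321 ≈ 4.24% → 4.2%.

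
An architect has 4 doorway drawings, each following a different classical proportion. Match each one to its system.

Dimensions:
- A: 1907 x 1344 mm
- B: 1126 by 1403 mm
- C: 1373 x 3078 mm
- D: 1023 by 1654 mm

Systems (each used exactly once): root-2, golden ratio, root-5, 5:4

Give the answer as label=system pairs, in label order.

Ratios: A ≈ 1.419; B ≈ 1.246; C ≈ 2.242; D ≈ 1.617.
Targets: root-2 ≈ 1.414; golden ratio ≈ 1.618; root-5 ≈ 2.236; 5:4 ≈ 1.250.

A=root-2, B=5:4, C=root-5, D=golden ratio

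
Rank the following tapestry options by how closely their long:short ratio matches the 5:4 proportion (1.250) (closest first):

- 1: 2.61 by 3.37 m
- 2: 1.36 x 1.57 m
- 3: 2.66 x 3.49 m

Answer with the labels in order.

1, 3, 2

Ratios: 1 = 3.37 / 2.61 ≈ 1.291; 2 = 1.57 / 1.36 ≈ 1.154; 3 = 3.49 / 2.66 ≈ 1.312.
|Δ from 1.250|: 1 0.041; 2 0.096; 3 0.062.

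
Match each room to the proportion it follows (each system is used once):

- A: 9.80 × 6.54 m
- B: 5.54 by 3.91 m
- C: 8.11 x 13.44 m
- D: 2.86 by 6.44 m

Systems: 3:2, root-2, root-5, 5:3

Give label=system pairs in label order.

Ratios: A ≈ 1.498; B ≈ 1.417; C ≈ 1.657; D ≈ 2.252.
Targets: 3:2 ≈ 1.500; root-2 ≈ 1.414; root-5 ≈ 2.236; 5:3 ≈ 1.667.

A=3:2, B=root-2, C=5:3, D=root-5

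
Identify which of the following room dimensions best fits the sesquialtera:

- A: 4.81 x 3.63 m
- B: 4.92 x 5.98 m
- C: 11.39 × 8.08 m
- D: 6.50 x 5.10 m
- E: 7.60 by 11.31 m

Target 3:2 ≈ 1.500.
A: 1.325 (Δ0.175)  B: 1.215 (Δ0.285)  C: 1.410 (Δ0.090)  D: 1.275 (Δ0.225)  E: 1.488 (Δ0.012)

E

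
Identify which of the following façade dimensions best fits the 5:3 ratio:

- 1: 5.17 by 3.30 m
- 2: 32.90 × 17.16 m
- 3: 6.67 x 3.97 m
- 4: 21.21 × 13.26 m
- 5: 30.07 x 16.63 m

Target 5:3 ≈ 1.667.
1: 1.567 (Δ0.100)  2: 1.917 (Δ0.250)  3: 1.680 (Δ0.013)  4: 1.600 (Δ0.067)  5: 1.808 (Δ0.141)

3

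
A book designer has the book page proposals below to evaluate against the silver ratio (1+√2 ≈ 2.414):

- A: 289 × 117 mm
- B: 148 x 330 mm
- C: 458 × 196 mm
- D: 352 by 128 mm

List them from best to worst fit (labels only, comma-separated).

A, C, B, D

Ratios: A = 289 / 117 ≈ 2.470; B = 330 / 148 ≈ 2.230; C = 458 / 196 ≈ 2.337; D = 352 / 128 ≈ 2.750.
|Δ from 2.414|: A 0.056; B 0.184; C 0.077; D 0.336.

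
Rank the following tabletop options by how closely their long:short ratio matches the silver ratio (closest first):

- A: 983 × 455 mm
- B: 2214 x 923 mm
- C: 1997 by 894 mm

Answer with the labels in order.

A: 983/455 ≈ 2.160 → |2.160 − 2.414| = 0.254
B: 2214/923 ≈ 2.399 → |2.399 − 2.414| = 0.015
C: 1997/894 ≈ 2.234 → |2.234 − 2.414| = 0.180

B, C, A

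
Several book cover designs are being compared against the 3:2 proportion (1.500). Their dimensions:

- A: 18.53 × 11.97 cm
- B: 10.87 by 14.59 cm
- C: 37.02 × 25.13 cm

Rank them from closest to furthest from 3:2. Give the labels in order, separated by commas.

C, A, B

A: 18.53/11.97 ≈ 1.548 → |1.548 − 1.500| = 0.048
B: 14.59/10.87 ≈ 1.342 → |1.342 − 1.500| = 0.158
C: 37.02/25.13 ≈ 1.473 → |1.473 − 1.500| = 0.027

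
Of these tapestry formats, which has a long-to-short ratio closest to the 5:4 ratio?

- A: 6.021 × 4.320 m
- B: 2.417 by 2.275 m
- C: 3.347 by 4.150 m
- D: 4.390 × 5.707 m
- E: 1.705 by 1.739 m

Target 5:4 ≈ 1.250.
A: 1.394 (Δ0.144)  B: 1.062 (Δ0.188)  C: 1.240 (Δ0.010)  D: 1.300 (Δ0.050)  E: 1.020 (Δ0.230)

C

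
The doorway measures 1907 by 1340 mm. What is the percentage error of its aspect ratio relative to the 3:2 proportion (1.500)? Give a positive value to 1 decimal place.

5.1%

Ratio = 1907 / 1340 ≈ 1.4231.
Ideal 3:2 = 1.5000. |1.4231 − 1.5000| / 1.5000 ≈ 5.13% → 5.1%.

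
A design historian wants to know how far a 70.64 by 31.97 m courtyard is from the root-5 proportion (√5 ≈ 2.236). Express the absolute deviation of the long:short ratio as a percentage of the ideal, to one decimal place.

1.2%

Ratio = 70.64 / 31.97 ≈ 2.2096.
Ideal root-5 ≈ 2.2361. |2.2096 − 2.2361| / 2.2361 ≈ 1.19% → 1.2%.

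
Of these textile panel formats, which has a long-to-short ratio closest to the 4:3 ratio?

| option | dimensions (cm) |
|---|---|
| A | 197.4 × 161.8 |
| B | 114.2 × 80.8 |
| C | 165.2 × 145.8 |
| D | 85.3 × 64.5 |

Ratios (long/short): A ≈ 1.220; B ≈ 1.413; C ≈ 1.133; D ≈ 1.322.
4:3 ≈ 1.333; option D is nearest (Δ 0.011).

D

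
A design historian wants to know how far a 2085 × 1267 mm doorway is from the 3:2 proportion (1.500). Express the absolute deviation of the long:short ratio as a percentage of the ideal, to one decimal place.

Ratio = 2085 / 1267 ≈ 1.6456.
Ideal 3:2 = 1.5000. |1.6456 − 1.5000| / 1.5000 ≈ 9.71% → 9.7%.

9.7%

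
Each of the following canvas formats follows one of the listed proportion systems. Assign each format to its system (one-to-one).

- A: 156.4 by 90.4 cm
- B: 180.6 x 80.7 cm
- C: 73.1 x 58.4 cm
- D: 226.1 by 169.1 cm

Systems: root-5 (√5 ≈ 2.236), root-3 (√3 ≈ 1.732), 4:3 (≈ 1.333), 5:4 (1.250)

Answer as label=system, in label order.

A=root-3, B=root-5, C=5:4, D=4:3

Ratios: A ≈ 1.730; B ≈ 2.238; C ≈ 1.252; D ≈ 1.337.
Targets: root-5 ≈ 2.236; root-3 ≈ 1.732; 4:3 ≈ 1.333; 5:4 ≈ 1.250.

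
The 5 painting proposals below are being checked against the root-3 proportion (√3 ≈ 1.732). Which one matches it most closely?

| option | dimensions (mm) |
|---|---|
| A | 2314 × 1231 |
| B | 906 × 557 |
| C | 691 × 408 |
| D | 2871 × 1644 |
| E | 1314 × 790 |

Ratios (long/short): A ≈ 1.880; B ≈ 1.627; C ≈ 1.694; D ≈ 1.746; E ≈ 1.663.
root-3 ≈ 1.732; option D is nearest (Δ 0.014).

D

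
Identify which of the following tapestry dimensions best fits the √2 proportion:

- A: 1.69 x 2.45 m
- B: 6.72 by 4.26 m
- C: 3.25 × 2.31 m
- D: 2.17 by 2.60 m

C

Target root-2 ≈ 1.414.
A: 1.450 (Δ0.036)  B: 1.577 (Δ0.163)  C: 1.407 (Δ0.007)  D: 1.198 (Δ0.216)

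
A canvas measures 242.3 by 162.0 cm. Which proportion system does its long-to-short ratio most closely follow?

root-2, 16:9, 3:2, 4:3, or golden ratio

242.3/162.0 ≈ 1.496. Nearest candidates are 3:2 (1.500, off by 0.004) and root-2 (1.414, off by 0.082).

3:2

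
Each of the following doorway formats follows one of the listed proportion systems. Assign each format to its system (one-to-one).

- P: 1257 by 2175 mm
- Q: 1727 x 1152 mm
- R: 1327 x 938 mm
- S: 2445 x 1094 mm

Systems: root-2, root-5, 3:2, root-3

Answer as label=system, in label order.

P=root-3, Q=3:2, R=root-2, S=root-5

Ratios: P ≈ 1.730; Q ≈ 1.499; R ≈ 1.415; S ≈ 2.235.
Targets: root-2 ≈ 1.414; root-5 ≈ 2.236; 3:2 ≈ 1.500; root-3 ≈ 1.732.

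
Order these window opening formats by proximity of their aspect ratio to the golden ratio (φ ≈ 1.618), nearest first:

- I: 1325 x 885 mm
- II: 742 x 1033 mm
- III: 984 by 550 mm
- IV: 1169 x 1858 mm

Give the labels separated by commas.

Ratios: I = 1325 / 885 ≈ 1.497; II = 1033 / 742 ≈ 1.392; III = 984 / 550 ≈ 1.789; IV = 1858 / 1169 ≈ 1.589.
|Δ from 1.618|: I 0.121; II 0.226; III 0.171; IV 0.029.

IV, I, III, II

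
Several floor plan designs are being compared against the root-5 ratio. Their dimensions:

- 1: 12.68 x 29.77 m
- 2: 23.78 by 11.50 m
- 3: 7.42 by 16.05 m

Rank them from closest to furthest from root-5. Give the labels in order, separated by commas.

3, 1, 2

1: 29.77/12.68 ≈ 2.348 → |2.348 − 2.236| = 0.112
2: 23.78/11.50 ≈ 2.068 → |2.068 − 2.236| = 0.168
3: 16.05/7.42 ≈ 2.163 → |2.163 − 2.236| = 0.073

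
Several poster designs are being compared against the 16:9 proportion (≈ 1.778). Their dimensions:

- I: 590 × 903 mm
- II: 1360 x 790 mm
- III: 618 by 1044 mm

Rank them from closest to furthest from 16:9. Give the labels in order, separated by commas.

II, III, I

I: 903/590 ≈ 1.531 → |1.531 − 1.778| = 0.247
II: 1360/790 ≈ 1.722 → |1.722 − 1.778| = 0.056
III: 1044/618 ≈ 1.689 → |1.689 − 1.778| = 0.089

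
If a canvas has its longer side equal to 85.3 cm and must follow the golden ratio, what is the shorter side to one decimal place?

52.7 cm

golden ratio ≈ 1.61803.
Shorter side = 85.3 ÷ 1.61803 ≈ 52.718 → 52.7 cm.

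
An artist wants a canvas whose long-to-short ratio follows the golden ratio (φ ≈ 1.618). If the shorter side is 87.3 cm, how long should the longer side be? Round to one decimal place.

141.3 cm

golden ratio ≈ 1.61803.
Longer side = 87.3 × 1.61803 ≈ 141.254 → 141.3 cm.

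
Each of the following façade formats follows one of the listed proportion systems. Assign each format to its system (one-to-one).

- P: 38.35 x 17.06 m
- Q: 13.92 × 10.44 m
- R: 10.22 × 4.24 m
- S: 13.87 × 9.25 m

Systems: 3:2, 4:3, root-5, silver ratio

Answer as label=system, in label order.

P=root-5, Q=4:3, R=silver ratio, S=3:2

P = 38.35/17.06 ≈ 2.248 → root-5 (2.236)
Q = 13.92/10.44 ≈ 1.333 → 4:3 (1.333)
R = 10.22/4.24 ≈ 2.410 → silver ratio (2.414)
S = 13.87/9.25 ≈ 1.499 → 3:2 (1.500)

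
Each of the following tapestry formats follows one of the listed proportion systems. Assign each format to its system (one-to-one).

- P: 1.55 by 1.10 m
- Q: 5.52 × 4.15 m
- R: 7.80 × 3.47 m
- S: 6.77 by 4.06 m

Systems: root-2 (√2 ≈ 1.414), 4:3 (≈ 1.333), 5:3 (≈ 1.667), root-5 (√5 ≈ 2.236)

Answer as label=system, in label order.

P=root-2, Q=4:3, R=root-5, S=5:3

P = 1.55/1.10 ≈ 1.409 → root-2 (1.414)
Q = 5.52/4.15 ≈ 1.330 → 4:3 (1.333)
R = 7.80/3.47 ≈ 2.248 → root-5 (2.236)
S = 6.77/4.06 ≈ 1.667 → 5:3 (1.667)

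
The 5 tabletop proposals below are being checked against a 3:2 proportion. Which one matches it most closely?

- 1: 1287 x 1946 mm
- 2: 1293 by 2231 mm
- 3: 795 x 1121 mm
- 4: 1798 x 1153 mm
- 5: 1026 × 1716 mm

1

Target 3:2 ≈ 1.500.
1: 1.512 (Δ0.012)  2: 1.725 (Δ0.225)  3: 1.410 (Δ0.090)  4: 1.559 (Δ0.059)  5: 1.673 (Δ0.173)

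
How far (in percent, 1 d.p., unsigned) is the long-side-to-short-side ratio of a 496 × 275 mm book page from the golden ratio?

11.5%

Ratio = 496 / 275 ≈ 1.8036.
Ideal golden ratio ≈ 1.6180. |1.8036 − 1.6180| / 1.6180 ≈ 11.47% → 11.5%.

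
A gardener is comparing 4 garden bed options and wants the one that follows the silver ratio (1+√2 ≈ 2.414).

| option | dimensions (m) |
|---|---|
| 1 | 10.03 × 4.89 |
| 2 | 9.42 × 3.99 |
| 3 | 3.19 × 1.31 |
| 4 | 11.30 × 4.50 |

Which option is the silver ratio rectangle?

3

Ratios (long/short): 1 ≈ 2.051; 2 ≈ 2.361; 3 ≈ 2.435; 4 ≈ 2.511.
silver ratio ≈ 2.414; option 3 is nearest (Δ 0.021).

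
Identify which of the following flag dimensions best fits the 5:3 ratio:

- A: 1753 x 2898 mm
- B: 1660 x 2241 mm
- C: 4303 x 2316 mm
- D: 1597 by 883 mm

A

Target 5:3 ≈ 1.667.
A: 1.653 (Δ0.014)  B: 1.350 (Δ0.317)  C: 1.858 (Δ0.191)  D: 1.809 (Δ0.142)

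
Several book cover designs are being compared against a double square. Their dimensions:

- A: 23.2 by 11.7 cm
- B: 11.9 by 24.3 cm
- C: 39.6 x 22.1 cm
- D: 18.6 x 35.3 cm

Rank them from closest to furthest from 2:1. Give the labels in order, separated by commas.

A, B, D, C

A: 23.2/11.7 ≈ 1.983 → |1.983 − 2.000| = 0.017
B: 24.3/11.9 ≈ 2.042 → |2.042 − 2.000| = 0.042
C: 39.6/22.1 ≈ 1.792 → |1.792 − 2.000| = 0.208
D: 35.3/18.6 ≈ 1.898 → |1.898 − 2.000| = 0.102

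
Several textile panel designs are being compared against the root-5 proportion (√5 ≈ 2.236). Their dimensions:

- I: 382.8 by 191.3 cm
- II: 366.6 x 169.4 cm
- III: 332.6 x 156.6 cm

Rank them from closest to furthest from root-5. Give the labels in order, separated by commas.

I: 382.8/191.3 ≈ 2.001 → |2.001 − 2.236| = 0.235
II: 366.6/169.4 ≈ 2.164 → |2.164 − 2.236| = 0.072
III: 332.6/156.6 ≈ 2.124 → |2.124 − 2.236| = 0.112

II, III, I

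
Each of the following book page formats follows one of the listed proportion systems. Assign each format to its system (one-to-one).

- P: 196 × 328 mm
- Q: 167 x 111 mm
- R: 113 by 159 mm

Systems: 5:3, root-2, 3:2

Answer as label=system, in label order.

P=5:3, Q=3:2, R=root-2

P = 328/196 ≈ 1.673 → 5:3 (1.667)
Q = 167/111 ≈ 1.505 → 3:2 (1.500)
R = 159/113 ≈ 1.407 → root-2 (1.414)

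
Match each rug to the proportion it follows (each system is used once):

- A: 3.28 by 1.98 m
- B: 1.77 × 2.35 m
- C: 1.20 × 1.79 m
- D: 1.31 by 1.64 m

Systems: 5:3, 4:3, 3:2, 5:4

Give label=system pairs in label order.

A=5:3, B=4:3, C=3:2, D=5:4

Ratios: A ≈ 1.657; B ≈ 1.328; C ≈ 1.492; D ≈ 1.252.
Targets: 5:3 ≈ 1.667; 4:3 ≈ 1.333; 3:2 ≈ 1.500; 5:4 ≈ 1.250.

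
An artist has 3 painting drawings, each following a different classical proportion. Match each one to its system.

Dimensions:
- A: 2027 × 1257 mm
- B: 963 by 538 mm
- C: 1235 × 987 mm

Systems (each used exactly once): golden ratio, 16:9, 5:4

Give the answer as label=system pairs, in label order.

A=golden ratio, B=16:9, C=5:4

A = 2027/1257 ≈ 1.613 → golden ratio (1.618)
B = 963/538 ≈ 1.790 → 16:9 (1.778)
C = 1235/987 ≈ 1.251 → 5:4 (1.250)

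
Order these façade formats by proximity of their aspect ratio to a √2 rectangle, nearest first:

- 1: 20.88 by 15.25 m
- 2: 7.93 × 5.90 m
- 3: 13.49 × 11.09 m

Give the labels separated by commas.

1, 2, 3

1: 20.88/15.25 ≈ 1.369 → |1.369 − 1.414| = 0.045
2: 7.93/5.90 ≈ 1.344 → |1.344 − 1.414| = 0.070
3: 13.49/11.09 ≈ 1.216 → |1.216 − 1.414| = 0.198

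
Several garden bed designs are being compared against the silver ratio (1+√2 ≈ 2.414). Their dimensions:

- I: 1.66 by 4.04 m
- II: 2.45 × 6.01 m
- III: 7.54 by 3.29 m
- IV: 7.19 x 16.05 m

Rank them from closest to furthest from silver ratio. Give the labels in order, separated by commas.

I, II, III, IV

Ratios: I = 4.04 / 1.66 ≈ 2.434; II = 6.01 / 2.45 ≈ 2.453; III = 7.54 / 3.29 ≈ 2.292; IV = 16.05 / 7.19 ≈ 2.232.
|Δ from 2.414|: I 0.020; II 0.039; III 0.122; IV 0.182.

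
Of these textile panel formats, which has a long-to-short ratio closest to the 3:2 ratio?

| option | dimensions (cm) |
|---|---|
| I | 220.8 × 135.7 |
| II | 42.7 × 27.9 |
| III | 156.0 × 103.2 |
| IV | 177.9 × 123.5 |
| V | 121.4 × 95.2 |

Ratios (long/short): I ≈ 1.627; II ≈ 1.530; III ≈ 1.512; IV ≈ 1.440; V ≈ 1.275.
3:2 ≈ 1.500; option III is nearest (Δ 0.012).

III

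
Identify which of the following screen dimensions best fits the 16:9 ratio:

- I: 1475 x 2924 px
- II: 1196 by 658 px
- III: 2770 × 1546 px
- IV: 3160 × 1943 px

III

Ratios (long/short): I ≈ 1.982; II ≈ 1.818; III ≈ 1.792; IV ≈ 1.626.
16:9 ≈ 1.778; option III is nearest (Δ 0.014).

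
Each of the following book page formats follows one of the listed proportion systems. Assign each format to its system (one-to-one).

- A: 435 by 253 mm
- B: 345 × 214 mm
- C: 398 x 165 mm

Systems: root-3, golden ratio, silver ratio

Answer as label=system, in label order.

A=root-3, B=golden ratio, C=silver ratio

A = 435/253 ≈ 1.719 → root-3 (1.732)
B = 345/214 ≈ 1.612 → golden ratio (1.618)
C = 398/165 ≈ 2.412 → silver ratio (2.414)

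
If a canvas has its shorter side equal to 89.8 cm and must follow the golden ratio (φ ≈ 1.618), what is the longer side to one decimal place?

145.3 cm

golden ratio ≈ 1.61803.
Longer side = 89.8 × 1.61803 ≈ 145.299 → 145.3 cm.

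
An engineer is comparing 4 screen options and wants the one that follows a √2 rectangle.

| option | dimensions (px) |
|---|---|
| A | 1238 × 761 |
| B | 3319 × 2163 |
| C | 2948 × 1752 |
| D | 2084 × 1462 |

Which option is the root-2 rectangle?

D

Ratios (long/short): A ≈ 1.627; B ≈ 1.534; C ≈ 1.683; D ≈ 1.425.
root-2 ≈ 1.414; option D is nearest (Δ 0.011).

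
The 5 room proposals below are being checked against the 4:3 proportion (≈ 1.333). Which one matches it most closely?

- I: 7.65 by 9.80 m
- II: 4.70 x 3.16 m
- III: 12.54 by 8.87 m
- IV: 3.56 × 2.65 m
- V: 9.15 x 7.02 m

Target 4:3 ≈ 1.333.
I: 1.281 (Δ0.052)  II: 1.487 (Δ0.154)  III: 1.414 (Δ0.081)  IV: 1.343 (Δ0.010)  V: 1.303 (Δ0.030)

IV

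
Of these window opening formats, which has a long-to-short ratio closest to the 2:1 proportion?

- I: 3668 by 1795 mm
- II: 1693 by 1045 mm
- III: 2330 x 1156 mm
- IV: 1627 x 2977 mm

III

Ratios (long/short): I ≈ 2.043; II ≈ 1.620; III ≈ 2.016; IV ≈ 1.830.
2:1 ≈ 2.000; option III is nearest (Δ 0.016).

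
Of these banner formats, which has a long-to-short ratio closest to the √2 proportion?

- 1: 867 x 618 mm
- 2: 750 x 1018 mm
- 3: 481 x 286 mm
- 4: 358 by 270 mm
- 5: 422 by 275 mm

Ratios (long/short): 1 ≈ 1.403; 2 ≈ 1.357; 3 ≈ 1.682; 4 ≈ 1.326; 5 ≈ 1.535.
root-2 ≈ 1.414; option 1 is nearest (Δ 0.011).

1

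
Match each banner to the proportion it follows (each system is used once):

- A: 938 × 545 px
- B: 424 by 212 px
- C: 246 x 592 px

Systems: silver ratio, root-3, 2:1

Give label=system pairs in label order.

Ratios: A ≈ 1.721; B ≈ 2.000; C ≈ 2.407.
Targets: silver ratio ≈ 2.414; root-3 ≈ 1.732; 2:1 ≈ 2.000.

A=root-3, B=2:1, C=silver ratio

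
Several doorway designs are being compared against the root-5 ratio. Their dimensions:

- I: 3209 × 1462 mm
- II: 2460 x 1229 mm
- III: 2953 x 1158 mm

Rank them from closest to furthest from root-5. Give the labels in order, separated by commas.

I, II, III

I: 3209/1462 ≈ 2.195 → |2.195 − 2.236| = 0.041
II: 2460/1229 ≈ 2.002 → |2.002 − 2.236| = 0.234
III: 2953/1158 ≈ 2.550 → |2.550 − 2.236| = 0.314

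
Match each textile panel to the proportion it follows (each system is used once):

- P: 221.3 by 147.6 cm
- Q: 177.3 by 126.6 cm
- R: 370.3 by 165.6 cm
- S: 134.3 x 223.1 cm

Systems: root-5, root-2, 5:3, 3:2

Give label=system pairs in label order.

P=3:2, Q=root-2, R=root-5, S=5:3

P = 221.3/147.6 ≈ 1.499 → 3:2 (1.500)
Q = 177.3/126.6 ≈ 1.400 → root-2 (1.414)
R = 370.3/165.6 ≈ 2.236 → root-5 (2.236)
S = 223.1/134.3 ≈ 1.661 → 5:3 (1.667)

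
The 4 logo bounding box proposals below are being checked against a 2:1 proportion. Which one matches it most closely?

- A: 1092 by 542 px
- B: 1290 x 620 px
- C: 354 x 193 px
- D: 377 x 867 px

A

Target 2:1 ≈ 2.000.
A: 2.015 (Δ0.015)  B: 2.081 (Δ0.081)  C: 1.834 (Δ0.166)  D: 2.300 (Δ0.300)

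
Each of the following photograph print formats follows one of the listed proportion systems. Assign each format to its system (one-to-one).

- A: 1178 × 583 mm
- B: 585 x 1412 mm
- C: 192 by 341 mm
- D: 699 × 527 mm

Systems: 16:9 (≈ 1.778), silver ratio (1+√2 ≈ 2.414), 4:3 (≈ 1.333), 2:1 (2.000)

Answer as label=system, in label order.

A=2:1, B=silver ratio, C=16:9, D=4:3

A = 1178/583 ≈ 2.021 → 2:1 (2.000)
B = 1412/585 ≈ 2.414 → silver ratio (2.414)
C = 341/192 ≈ 1.776 → 16:9 (1.778)
D = 699/527 ≈ 1.326 → 4:3 (1.333)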